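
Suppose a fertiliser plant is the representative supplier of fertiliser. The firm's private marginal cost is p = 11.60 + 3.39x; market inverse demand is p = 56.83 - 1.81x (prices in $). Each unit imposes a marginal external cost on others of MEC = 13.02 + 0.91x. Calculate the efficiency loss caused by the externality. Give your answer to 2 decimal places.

DWL = $35.87

Market equilibrium (private): 11.60 + 3.39x = 56.83 - 1.81x → x_m = 8.6981.
Social marginal cost = private MC + MEC = 24.62 + 4.30x.
Set SMC = demand: 24.62 + 4.30x = 56.83 - 1.81x → x* = 5.2717.
The welfare-loss triangle has base |x_m − x*| and height MEC(x_m) (the vertical gap between SMC and demand is zero at x* and MEC at x_m).
DWL = ½ × 3.4264 × 20.9353 = 35.8664.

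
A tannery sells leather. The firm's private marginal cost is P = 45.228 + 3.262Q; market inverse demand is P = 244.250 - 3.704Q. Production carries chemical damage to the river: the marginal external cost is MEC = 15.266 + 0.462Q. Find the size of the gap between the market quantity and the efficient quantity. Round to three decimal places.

3.832 units

Market equilibrium (private): 45.228 + 3.262Q = 244.250 - 3.704Q → Q_m = 28.5705.
Social marginal cost = private MC + MEC = 60.494 + 3.724Q.
Set SMC = demand: 60.494 + 3.724Q = 244.250 - 3.704Q → Q* = 24.7383.
Gap = |28.5705 − 24.7383| = 3.8322.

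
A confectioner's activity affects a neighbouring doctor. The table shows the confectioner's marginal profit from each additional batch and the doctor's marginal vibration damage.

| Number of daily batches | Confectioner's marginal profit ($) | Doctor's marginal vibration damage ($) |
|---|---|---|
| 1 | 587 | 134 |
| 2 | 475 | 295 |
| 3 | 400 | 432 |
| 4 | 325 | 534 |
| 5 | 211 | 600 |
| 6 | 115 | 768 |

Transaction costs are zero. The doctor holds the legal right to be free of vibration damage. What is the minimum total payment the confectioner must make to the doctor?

Efficient level: marginal profit ≥ marginal vibration damage through level 2, so k* = 2.
With the doctor holding the right, the confectioner must at least compensate total damage at k*: 134 + 295 = 429.

$429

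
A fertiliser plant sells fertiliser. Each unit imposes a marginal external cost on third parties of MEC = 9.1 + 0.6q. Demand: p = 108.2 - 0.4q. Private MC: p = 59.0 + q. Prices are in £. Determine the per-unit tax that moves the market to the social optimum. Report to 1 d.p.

tax = £21.1 per unit

Social marginal cost = private MC + MEC = 68.1 + 1.6q.
Set SMC = demand: 68.1 + 1.6q = 108.2 - 0.4q → q* = 20.0500.
The Pigouvian tax equals MEC at q*: 9.1 + 0.6×20.0500 = 21.1300.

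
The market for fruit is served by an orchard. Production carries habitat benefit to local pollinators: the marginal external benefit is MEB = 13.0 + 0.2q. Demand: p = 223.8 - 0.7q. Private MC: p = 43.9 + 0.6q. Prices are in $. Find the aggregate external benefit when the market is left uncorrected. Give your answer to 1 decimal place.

$3714.0

Market equilibrium (private): 43.9 + 0.6q = 223.8 - 0.7q → q_m = 138.3846.
Total external benefit = ∫₀^{q_m} (13.0 + 0.2q) dq = 13.0×138.3846 + ½×0.2×138.3846² = 3714.0296.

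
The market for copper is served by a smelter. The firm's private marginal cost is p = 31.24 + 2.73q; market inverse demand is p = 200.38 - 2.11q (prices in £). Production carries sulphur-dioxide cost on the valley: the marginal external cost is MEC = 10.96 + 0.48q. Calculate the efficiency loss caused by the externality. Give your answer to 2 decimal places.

DWL = £72.29

Market equilibrium (private): 31.24 + 2.73q = 200.38 - 2.11q → q_m = 34.9463.
Social marginal cost = private MC + MEC = 42.20 + 3.21q.
Set SMC = demand: 42.20 + 3.21q = 200.38 - 2.11q → q* = 29.7331.
Height of the DWL triangle at q_m is SMC(q_m) − demand(q_m) = MEC(q_m) = 27.7342.
DWL = ½ × 5.2132 × 27.7342 = 72.2920.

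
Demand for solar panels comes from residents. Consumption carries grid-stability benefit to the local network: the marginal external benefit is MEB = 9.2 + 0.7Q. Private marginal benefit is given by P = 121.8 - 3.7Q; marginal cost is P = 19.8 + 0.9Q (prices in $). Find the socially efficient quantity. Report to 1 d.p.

Q* = 28.5

Social marginal benefit = demand + MEB = 131.0 - 3.0Q.
Set SMB = MC: 131.0 - 3.0Q = 19.8 + 0.9Q → Q* = 28.5128.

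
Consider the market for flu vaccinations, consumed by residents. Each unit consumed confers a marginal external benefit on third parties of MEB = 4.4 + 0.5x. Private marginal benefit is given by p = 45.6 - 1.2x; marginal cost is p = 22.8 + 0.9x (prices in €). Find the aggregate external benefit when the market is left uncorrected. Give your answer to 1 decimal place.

€77.2

Market equilibrium (private): 22.8 + 0.9x = 45.6 - 1.2x → x_m = 10.8571.
Total external benefit = ∫₀^{x_m} (4.4 + 0.5x) dx = 4.4×10.8571 + ½×0.5×10.8571² = 77.2404.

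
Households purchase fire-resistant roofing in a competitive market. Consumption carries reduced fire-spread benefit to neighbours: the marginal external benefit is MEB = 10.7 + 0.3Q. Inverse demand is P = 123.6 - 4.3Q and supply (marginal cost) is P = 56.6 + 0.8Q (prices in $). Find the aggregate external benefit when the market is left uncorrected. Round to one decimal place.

$166.5

Market equilibrium (private): 56.6 + 0.8Q = 123.6 - 4.3Q → Q_m = 13.1373.
Total external benefit = ∫₀^{Q_m} (10.7 + 0.3Q) dQ = 10.7×13.1373 + ½×0.3×13.1373² = 166.4574.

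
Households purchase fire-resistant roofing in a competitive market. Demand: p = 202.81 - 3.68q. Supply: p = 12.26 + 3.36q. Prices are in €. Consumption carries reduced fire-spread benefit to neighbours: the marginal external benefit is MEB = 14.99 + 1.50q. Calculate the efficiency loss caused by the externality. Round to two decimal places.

Market equilibrium (private): 12.26 + 3.36q = 202.81 - 3.68q → q_m = 27.0668.
Social marginal benefit = demand + MEB = 217.80 - 2.18q.
Set SMB = MC: 217.80 - 2.18q = 12.26 + 3.36q → q* = 37.1011.
The welfare-loss triangle has base |q_m − q*| and height MEB(q_m) (the vertical gap between SMB and MC is zero at q* and MEB at q_m).
DWL = ½ × 10.0343 × 55.5901 = 278.9039.

DWL = €278.90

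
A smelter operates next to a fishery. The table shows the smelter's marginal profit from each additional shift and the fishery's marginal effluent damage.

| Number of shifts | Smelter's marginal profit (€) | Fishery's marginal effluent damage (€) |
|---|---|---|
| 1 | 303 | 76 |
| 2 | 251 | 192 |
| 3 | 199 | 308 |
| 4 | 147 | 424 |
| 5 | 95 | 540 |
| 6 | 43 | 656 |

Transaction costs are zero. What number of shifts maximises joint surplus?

2

Bargaining reaches the level where marginal profit last exceeds marginal effluent damage.
That holds through level 2 (251 ≥ 192) but not at 3 (199 < 308).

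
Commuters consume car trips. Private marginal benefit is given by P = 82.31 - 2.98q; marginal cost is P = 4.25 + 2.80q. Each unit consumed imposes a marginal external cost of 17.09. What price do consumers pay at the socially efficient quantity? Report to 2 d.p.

Social marginal benefit = demand − MEC = 65.22 - 2.98q.
Set SMB = MC: 65.22 - 2.98q = 4.25 + 2.80q → q* = 10.5484.
Consumer price on the demand curve at q*: 82.31 − 2.98×10.5484 = 50.8758.

P = 50.88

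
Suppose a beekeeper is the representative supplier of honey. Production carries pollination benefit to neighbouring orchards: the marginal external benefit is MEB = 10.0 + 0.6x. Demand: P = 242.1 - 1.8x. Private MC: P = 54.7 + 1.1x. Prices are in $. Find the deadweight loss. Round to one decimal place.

DWL = $517.1

Market equilibrium (private): 54.7 + 1.1x = 242.1 - 1.8x → x_m = 64.6207.
Social marginal cost = private MC − MEB = 44.7 + 0.5x.
Set SMC = demand: 44.7 + 0.5x = 242.1 - 1.8x → x* = 85.8261.
Height of the DWL triangle at x_m is demand(x_m) − SMC(x_m) = MEB(x_m) = 48.7724.
DWL = ½ × 21.2054 × 48.7724 = 517.1191.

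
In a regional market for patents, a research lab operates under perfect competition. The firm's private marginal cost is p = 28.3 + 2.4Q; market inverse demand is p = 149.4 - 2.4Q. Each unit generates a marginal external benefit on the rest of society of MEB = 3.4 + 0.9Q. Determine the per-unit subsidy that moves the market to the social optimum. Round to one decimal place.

Social marginal cost = private MC − MEB = 24.9 + 1.5Q.
Set SMC = demand: 24.9 + 1.5Q = 149.4 - 2.4Q → Q* = 31.9231.
The Pigouvian subsidy equals MEB at Q*: 3.4 + 0.9×31.9231 = 32.1308.

subsidy = 32.1 per unit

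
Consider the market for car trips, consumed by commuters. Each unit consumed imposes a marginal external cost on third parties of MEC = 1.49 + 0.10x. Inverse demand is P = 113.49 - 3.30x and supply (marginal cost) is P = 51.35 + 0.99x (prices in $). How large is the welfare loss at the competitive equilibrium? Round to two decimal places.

DWL = $0.98

Market equilibrium (private): 51.35 + 0.99x = 113.49 - 3.30x → x_m = 14.4848.
Social marginal benefit = demand − MEC = 112.00 - 3.40x.
Set SMB = MC: 112.00 - 3.40x = 51.35 + 0.99x → x* = 13.8155.
Between x* and x_m the wedge MC − SMB runs linearly from 0 to MEC(x_m), so the loss is a triangle.
DWL = ½ × 0.6693 × 2.9385 = 0.9834.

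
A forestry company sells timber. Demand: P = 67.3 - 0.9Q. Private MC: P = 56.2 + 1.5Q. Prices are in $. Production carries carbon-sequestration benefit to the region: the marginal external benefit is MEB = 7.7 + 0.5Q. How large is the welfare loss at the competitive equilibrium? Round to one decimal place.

DWL = $26.4

Market equilibrium (private): 56.2 + 1.5Q = 67.3 - 0.9Q → Q_m = 4.6250.
Social marginal cost = private MC − MEB = 48.5 + Q.
Set SMC = demand: 48.5 + Q = 67.3 - 0.9Q → Q* = 9.8947.
The loss is the area between SMC and demand from Q* to Q_m; with linear curves that's a triangle of height MEB(Q_m).
DWL = ½ × 5.2697 × 10.0125 = 26.3814.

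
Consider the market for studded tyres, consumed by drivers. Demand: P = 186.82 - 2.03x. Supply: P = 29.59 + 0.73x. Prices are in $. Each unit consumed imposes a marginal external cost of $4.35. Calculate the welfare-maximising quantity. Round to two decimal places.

x* = 55.39

Social marginal benefit = demand − MEC = 182.47 - 2.03x.
Set SMB = MC: 182.47 - 2.03x = 29.59 + 0.73x → x* = 55.3913.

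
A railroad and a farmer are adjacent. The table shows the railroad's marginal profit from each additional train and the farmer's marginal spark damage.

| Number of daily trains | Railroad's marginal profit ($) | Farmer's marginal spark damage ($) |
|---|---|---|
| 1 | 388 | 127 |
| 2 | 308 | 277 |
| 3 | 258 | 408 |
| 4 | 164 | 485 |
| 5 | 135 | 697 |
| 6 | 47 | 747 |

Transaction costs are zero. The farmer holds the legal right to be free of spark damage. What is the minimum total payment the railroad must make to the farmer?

$404

Efficient level: marginal profit ≥ marginal spark damage through level 2, so k* = 2.
With the farmer holding the right, the railroad must at least compensate total damage at k*: 127 + 277 = 404.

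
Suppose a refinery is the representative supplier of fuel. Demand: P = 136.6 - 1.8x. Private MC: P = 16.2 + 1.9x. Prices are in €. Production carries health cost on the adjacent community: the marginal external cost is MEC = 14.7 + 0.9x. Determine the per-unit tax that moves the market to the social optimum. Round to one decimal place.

Social marginal cost = private MC + MEC = 30.9 + 2.8x.
Set SMC = demand: 30.9 + 2.8x = 136.6 - 1.8x → x* = 22.9783.
The Pigouvian tax equals MEC at x*: 14.7 + 0.9×22.9783 = 35.3805.

tax = €35.4 per unit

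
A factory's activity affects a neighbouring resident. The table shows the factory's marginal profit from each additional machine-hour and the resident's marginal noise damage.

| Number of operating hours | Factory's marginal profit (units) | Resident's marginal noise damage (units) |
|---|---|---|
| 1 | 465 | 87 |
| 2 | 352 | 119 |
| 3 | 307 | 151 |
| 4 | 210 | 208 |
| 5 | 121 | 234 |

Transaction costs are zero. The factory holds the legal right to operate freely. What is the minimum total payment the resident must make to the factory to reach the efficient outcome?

121

Left alone the factory would choose level 5 (marginal profit stays positive).
Efficient level: k* = 4 (marginal profit ≥ marginal noise damage through 4).
The resident must at least cover the factory's forgone profit from cutting 5→4: 121 = 121.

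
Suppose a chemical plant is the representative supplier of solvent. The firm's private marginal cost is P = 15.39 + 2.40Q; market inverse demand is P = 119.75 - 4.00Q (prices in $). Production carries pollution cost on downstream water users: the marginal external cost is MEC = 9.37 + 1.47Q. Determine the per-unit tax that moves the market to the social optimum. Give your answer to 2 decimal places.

Social marginal cost = private MC + MEC = 24.76 + 3.87Q.
Set SMC = demand: 24.76 + 3.87Q = 119.75 - 4.00Q → Q* = 12.0699.
The Pigouvian tax equals MEC at Q*: 9.37 + 1.47×12.0699 = 27.1128.

tax = $27.11 per unit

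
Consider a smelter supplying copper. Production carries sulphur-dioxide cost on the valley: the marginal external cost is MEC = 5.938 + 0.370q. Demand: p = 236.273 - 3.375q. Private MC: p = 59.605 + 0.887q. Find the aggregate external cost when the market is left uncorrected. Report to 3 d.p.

Market equilibrium (private): 59.605 + 0.887q = 236.273 - 3.375q → q_m = 41.4519.
Total external cost = ∫₀^{q_m} (5.938 + 0.370q) dq = 5.938×41.4519 + ½×0.370×41.4519² = 564.0195.

564.019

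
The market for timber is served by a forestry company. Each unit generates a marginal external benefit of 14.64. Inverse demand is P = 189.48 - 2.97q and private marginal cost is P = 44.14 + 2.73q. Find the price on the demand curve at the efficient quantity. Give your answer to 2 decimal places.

Social marginal cost = private MC − MEB = 29.50 + 2.73q.
Set SMC = demand: 29.50 + 2.73q = 189.48 - 2.97q → q* = 28.0667.
Consumer price on the demand curve at q*: 189.48 − 2.97×28.0667 = 106.1219.

P = 106.12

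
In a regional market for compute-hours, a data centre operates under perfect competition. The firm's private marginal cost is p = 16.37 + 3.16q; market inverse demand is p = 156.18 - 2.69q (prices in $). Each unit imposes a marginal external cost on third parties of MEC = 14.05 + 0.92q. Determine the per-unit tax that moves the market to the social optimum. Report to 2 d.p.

Social marginal cost = private MC + MEC = 30.42 + 4.08q.
Set SMC = demand: 30.42 + 4.08q = 156.18 - 2.69q → q* = 18.5761.
The Pigouvian tax equals MEC at q*: 14.05 + 0.92×18.5761 = 31.1400.

tax = $31.14 per unit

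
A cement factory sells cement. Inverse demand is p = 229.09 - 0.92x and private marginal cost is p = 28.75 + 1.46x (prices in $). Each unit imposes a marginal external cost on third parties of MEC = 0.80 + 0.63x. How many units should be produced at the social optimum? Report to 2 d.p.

Social marginal cost = private MC + MEC = 29.55 + 2.09x.
Set SMC = demand: 29.55 + 2.09x = 229.09 - 0.92x → x* = 66.2924.

x* = 66.29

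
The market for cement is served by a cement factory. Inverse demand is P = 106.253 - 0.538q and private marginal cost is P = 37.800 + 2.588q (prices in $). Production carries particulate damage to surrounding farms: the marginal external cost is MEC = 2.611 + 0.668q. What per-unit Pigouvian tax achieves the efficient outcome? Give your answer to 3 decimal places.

tax = $14.204 per unit

Social marginal cost = private MC + MEC = 40.411 + 3.256q.
Set SMC = demand: 40.411 + 3.256q = 106.253 - 0.538q → q* = 17.3542.
The Pigouvian tax equals MEC at q*: 2.611 + 0.668×17.3542 = 14.2036.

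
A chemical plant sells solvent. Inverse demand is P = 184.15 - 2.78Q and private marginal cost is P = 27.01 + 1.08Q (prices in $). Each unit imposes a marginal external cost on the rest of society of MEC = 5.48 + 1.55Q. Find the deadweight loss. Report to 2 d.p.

DWL = $434.68

Market equilibrium (private): 27.01 + 1.08Q = 184.15 - 2.78Q → Q_m = 40.7098.
Social marginal cost = private MC + MEC = 32.49 + 2.63Q.
Set SMC = demand: 32.49 + 2.63Q = 184.15 - 2.78Q → Q* = 28.0333.
Between Q* and Q_m the wedge SMC − demand runs linearly from 0 to MEC(Q_m), so the loss is a triangle.
DWL = ½ × 12.6765 × 68.5803 = 434.6791.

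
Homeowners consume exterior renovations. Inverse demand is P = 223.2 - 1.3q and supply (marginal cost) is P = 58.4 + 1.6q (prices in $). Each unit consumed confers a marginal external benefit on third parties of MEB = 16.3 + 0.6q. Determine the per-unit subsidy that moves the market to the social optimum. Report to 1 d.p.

subsidy = $63.5 per unit

Social marginal benefit = demand + MEB = 239.5 - 0.7q.
Set SMB = MC: 239.5 - 0.7q = 58.4 + 1.6q → q* = 78.7391.
The Pigouvian subsidy equals MEB at q*: 16.3 + 0.6×78.7391 = 63.5435.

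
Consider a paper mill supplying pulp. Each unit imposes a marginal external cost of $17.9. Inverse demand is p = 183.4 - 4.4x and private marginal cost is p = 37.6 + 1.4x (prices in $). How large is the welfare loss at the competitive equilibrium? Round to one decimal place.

DWL = $27.6

Market equilibrium (private): 37.6 + 1.4x = 183.4 - 4.4x → x_m = 25.1379.
Social marginal cost = private MC + MEC = 55.5 + 1.4x.
Set SMC = demand: 55.5 + 1.4x = 183.4 - 4.4x → x* = 22.0517.
Height of the DWL triangle at x_m is SMC(x_m) − demand(x_m) = MEC(x_m) = 17.9000.
DWL = ½ × 3.0862 × 17.9000 = 27.6215.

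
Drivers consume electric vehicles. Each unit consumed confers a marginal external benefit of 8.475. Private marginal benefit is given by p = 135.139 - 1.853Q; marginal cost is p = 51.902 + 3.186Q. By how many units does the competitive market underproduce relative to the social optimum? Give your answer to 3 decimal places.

Market equilibrium (private): 51.902 + 3.186Q = 135.139 - 1.853Q → Q_m = 16.5186.
Social marginal benefit = demand + MEB = 143.614 - 1.853Q.
Set SMB = MC: 143.614 - 1.853Q = 51.902 + 3.186Q → Q* = 18.2004.
Gap = |16.5186 − 18.2004| = 1.6818.

1.682 units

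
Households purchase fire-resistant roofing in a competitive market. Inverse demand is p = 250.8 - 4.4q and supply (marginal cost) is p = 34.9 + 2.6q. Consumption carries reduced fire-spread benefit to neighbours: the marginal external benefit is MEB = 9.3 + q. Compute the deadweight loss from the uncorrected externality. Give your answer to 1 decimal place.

DWL = 134.3

Market equilibrium (private): 34.9 + 2.6q = 250.8 - 4.4q → q_m = 30.8429.
Social marginal benefit = demand + MEB = 260.1 - 3.4q.
Set SMB = MC: 260.1 - 3.4q = 34.9 + 2.6q → q* = 37.5333.
The welfare-loss triangle has base |q_m − q*| and height MEB(q_m) (the vertical gap between SMB and MC is zero at q* and MEB at q_m).
DWL = ½ × 6.6904 × 40.1429 = 134.2860.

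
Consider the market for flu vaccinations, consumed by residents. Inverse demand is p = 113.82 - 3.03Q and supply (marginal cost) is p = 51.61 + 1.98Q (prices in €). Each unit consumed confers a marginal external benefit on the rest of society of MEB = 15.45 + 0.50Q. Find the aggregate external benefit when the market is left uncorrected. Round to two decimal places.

€230.39

Market equilibrium (private): 51.61 + 1.98Q = 113.82 - 3.03Q → Q_m = 12.4172.
Total external benefit = ∫₀^{Q_m} (15.45 + 0.50Q) dQ = 15.45×12.4172 + ½×0.50×12.4172² = 230.3925.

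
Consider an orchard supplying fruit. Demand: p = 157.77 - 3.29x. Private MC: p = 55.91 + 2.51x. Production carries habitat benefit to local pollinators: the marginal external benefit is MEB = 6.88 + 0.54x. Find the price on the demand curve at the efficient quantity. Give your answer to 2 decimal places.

P = 89.76

Social marginal cost = private MC − MEB = 49.03 + 1.97x.
Set SMC = demand: 49.03 + 1.97x = 157.77 - 3.29x → x* = 20.6730.
Consumer price on the demand curve at x*: 157.77 − 3.29×20.6730 = 89.7558.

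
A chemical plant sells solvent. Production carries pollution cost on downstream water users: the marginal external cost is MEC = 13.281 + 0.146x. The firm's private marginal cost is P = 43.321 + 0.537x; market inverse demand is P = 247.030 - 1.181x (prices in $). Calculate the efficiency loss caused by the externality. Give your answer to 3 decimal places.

Market equilibrium (private): 43.321 + 0.537x = 247.030 - 1.181x → x_m = 118.5733.
Social marginal cost = private MC + MEC = 56.602 + 0.683x.
Set SMC = demand: 56.602 + 0.683x = 247.030 - 1.181x → x* = 102.1609.
The loss is the area between SMC and demand from x* to x_m; with linear curves that's a triangle of height MEC(x_m).
DWL = ½ × 16.4124 × 30.5927 = 251.0498.

DWL = $251.050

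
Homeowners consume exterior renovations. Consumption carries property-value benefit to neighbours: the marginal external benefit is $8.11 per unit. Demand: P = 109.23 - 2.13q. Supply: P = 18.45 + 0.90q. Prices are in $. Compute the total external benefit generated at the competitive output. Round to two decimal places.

$242.98

Market equilibrium (private): 18.45 + 0.90q = 109.23 - 2.13q → q_m = 29.9604.
Total external benefit = MEB × q_m = 8.11 × 29.9604 = 242.9788.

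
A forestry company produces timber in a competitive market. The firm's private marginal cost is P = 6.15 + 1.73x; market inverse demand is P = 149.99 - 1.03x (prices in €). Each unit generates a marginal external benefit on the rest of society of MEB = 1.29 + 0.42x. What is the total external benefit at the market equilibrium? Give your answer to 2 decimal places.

€637.60

Market equilibrium (private): 6.15 + 1.73x = 149.99 - 1.03x → x_m = 52.1159.
Total external benefit = ∫₀^{x_m} (1.29 + 0.42x) dx = 1.29×52.1159 + ½×0.42×52.1159² = 637.6036.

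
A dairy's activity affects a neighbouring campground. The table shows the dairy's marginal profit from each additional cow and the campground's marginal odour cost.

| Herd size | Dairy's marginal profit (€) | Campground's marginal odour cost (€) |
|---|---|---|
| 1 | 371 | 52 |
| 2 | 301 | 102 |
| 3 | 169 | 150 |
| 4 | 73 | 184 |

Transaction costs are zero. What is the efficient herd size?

Bargaining reaches the level where marginal profit last exceeds marginal odour cost.
That holds through level 3 (169 ≥ 150) but not at 4 (73 < 184).

3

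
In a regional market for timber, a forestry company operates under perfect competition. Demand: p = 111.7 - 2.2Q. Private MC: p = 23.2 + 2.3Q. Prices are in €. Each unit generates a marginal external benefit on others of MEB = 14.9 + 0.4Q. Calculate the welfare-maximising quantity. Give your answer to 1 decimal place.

Social marginal cost = private MC − MEB = 8.3 + 1.9Q.
Set SMC = demand: 8.3 + 1.9Q = 111.7 - 2.2Q → Q* = 25.2195.

Q* = 25.2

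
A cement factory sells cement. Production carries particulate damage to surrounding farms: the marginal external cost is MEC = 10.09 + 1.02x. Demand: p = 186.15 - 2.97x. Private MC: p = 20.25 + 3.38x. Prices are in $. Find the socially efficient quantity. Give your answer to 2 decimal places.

Social marginal cost = private MC + MEC = 30.34 + 4.40x.
Set SMC = demand: 30.34 + 4.40x = 186.15 - 2.97x → x* = 21.1411.

x* = 21.14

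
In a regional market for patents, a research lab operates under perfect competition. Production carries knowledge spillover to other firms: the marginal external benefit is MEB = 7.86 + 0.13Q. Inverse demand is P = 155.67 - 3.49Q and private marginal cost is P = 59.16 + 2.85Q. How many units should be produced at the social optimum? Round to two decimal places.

Q* = 16.81

Social marginal cost = private MC − MEB = 51.30 + 2.72Q.
Set SMC = demand: 51.30 + 2.72Q = 155.67 - 3.49Q → Q* = 16.8068.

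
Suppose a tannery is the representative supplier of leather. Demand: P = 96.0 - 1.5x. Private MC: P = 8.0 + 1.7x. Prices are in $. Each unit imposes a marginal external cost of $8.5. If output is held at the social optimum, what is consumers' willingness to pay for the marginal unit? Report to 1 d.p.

P = $58.7

Social marginal cost = private MC + MEC = 16.5 + 1.7x.
Set SMC = demand: 16.5 + 1.7x = 96.0 - 1.5x → x* = 24.8438.
Consumer price on the demand curve at x*: 96.0 − 1.5×24.8438 = 58.7343.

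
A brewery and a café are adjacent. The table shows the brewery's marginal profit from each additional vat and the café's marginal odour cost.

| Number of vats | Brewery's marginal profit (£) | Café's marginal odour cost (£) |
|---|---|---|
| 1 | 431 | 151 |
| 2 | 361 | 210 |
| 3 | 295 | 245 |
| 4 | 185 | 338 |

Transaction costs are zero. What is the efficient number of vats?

3

Bargaining reaches the level where marginal profit last exceeds marginal odour cost.
That holds through level 3 (295 ≥ 245) but not at 4 (185 < 338).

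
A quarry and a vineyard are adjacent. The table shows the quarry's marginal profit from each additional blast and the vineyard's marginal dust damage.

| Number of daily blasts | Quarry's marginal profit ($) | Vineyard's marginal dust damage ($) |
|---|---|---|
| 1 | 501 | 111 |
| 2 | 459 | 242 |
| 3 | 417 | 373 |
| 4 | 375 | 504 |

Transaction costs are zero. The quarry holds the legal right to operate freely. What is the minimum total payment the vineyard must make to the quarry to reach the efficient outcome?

Left alone the quarry would choose level 4 (marginal profit stays positive).
Efficient level: k* = 3 (marginal profit ≥ marginal dust damage through 3).
The vineyard must at least cover the quarry's forgone profit from cutting 4→3: 375 = 375.

$375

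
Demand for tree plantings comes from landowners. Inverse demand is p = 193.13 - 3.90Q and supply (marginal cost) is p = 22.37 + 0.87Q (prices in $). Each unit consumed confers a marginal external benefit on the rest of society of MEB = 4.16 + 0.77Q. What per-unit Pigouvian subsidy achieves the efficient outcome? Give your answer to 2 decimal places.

Social marginal benefit = demand + MEB = 197.29 - 3.13Q.
Set SMB = MC: 197.29 - 3.13Q = 22.37 + 0.87Q → Q* = 43.7300.
The Pigouvian subsidy equals MEB at Q*: 4.16 + 0.77×43.7300 = 37.8321.

subsidy = $37.83 per unit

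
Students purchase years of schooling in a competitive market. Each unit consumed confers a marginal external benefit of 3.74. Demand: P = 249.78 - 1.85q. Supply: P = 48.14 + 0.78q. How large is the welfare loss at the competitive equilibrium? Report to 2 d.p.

Market equilibrium (private): 48.14 + 0.78q = 249.78 - 1.85q → q_m = 76.6692.
Social marginal benefit = demand + MEB = 253.52 - 1.85q.
Set SMB = MC: 253.52 - 1.85q = 48.14 + 0.78q → q* = 78.0913.
The welfare-loss triangle has base |q_m − q*| and height MEB(q_m) (the vertical gap between SMB and MC is zero at q* and MEB at q_m).
DWL = ½ × 1.4221 × 3.7400 = 2.6593.

DWL = 2.66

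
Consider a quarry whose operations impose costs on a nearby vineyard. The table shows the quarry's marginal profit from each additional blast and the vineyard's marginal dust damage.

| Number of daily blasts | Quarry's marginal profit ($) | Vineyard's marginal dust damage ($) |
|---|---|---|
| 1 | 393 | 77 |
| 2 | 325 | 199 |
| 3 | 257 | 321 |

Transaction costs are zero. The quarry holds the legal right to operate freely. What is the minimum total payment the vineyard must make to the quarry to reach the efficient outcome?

Left alone the quarry would choose level 3 (marginal profit stays positive).
Efficient level: k* = 2 (marginal profit ≥ marginal dust damage through 2).
The vineyard must at least cover the quarry's forgone profit from cutting 3→2: 257 = 257.

$257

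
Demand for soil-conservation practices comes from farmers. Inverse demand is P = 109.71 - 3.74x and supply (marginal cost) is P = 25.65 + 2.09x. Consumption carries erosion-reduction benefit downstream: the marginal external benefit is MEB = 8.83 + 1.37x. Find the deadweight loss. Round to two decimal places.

Market equilibrium (private): 25.65 + 2.09x = 109.71 - 3.74x → x_m = 14.4185.
Social marginal benefit = demand + MEB = 118.54 - 2.37x.
Set SMB = MC: 118.54 - 2.37x = 25.65 + 2.09x → x* = 20.8274.
The loss is the area between SMB and MC from x* to x_m; with linear curves that's a triangle of height MEB(x_m).
DWL = ½ × 6.4089 × 28.5834 = 91.5941.

DWL = 91.59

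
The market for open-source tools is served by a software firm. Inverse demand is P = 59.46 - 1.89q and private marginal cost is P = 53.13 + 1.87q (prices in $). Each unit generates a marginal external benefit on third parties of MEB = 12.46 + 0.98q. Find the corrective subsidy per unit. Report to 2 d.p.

subsidy = $19.08 per unit

Social marginal cost = private MC − MEB = 40.67 + 0.89q.
Set SMC = demand: 40.67 + 0.89q = 59.46 - 1.89q → q* = 6.7590.
The Pigouvian subsidy equals MEB at q*: 12.46 + 0.98×6.7590 = 19.0838.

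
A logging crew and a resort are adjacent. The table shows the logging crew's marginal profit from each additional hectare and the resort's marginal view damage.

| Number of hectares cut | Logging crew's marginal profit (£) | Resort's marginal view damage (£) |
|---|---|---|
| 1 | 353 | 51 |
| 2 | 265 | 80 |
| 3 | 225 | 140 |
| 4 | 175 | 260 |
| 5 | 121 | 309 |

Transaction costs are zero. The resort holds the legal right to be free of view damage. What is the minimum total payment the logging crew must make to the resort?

£271

Efficient level: marginal profit ≥ marginal view damage through level 3, so k* = 3.
With the resort holding the right, the logging crew must at least compensate total damage at k*: 51 + 80 + 140 = 271.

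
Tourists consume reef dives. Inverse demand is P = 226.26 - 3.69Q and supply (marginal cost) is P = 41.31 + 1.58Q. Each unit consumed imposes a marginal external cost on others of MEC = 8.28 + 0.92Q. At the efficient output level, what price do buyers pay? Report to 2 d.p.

Social marginal benefit = demand − MEC = 217.98 - 4.61Q.
Set SMB = MC: 217.98 - 4.61Q = 41.31 + 1.58Q → Q* = 28.5412.
Consumer price on the demand curve at Q*: 226.26 − 3.69×28.5412 = 120.9430.

P = 120.94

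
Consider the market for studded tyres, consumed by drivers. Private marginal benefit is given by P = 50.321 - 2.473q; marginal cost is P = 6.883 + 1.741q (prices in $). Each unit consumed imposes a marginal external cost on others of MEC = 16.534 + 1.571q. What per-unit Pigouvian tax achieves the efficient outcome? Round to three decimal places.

tax = $23.840 per unit

Social marginal benefit = demand − MEC = 33.787 - 4.044q.
Set SMB = MC: 33.787 - 4.044q = 6.883 + 1.741q → q* = 4.6506.
The Pigouvian tax equals MEC at q*: 16.534 + 1.571×4.6506 = 23.8401.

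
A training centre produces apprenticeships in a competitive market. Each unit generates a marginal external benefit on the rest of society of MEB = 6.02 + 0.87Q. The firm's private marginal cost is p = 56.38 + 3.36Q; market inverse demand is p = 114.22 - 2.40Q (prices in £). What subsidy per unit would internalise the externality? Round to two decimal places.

Social marginal cost = private MC − MEB = 50.36 + 2.49Q.
Set SMC = demand: 50.36 + 2.49Q = 114.22 - 2.40Q → Q* = 13.0593.
The Pigouvian subsidy equals MEB at Q*: 6.02 + 0.87×13.0593 = 17.3816.

subsidy = £17.38 per unit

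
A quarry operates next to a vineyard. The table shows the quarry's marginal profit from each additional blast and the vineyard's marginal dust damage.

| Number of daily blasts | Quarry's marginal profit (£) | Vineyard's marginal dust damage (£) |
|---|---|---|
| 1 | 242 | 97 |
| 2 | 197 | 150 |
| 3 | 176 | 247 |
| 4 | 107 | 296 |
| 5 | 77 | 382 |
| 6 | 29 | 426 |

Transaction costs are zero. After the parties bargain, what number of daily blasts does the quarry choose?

2

Bargaining reaches the level where marginal profit last exceeds marginal dust damage.
That holds through level 2 (197 ≥ 150) but not at 3 (176 < 247).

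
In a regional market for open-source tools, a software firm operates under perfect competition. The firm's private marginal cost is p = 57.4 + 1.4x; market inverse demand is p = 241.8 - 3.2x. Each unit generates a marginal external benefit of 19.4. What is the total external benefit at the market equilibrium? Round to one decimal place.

Market equilibrium (private): 57.4 + 1.4x = 241.8 - 3.2x → x_m = 40.0870.
Total external benefit = MEB × x_m = 19.4 × 40.0870 = 777.6878.

777.7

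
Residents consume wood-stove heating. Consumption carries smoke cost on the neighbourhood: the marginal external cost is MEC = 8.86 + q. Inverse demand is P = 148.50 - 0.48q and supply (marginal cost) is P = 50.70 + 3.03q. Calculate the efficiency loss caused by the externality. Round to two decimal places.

Market equilibrium (private): 50.70 + 3.03q = 148.50 - 0.48q → q_m = 27.8632.
Social marginal benefit = demand − MEC = 139.64 - 1.48q.
Set SMB = MC: 139.64 - 1.48q = 50.70 + 3.03q → q* = 19.7206.
The welfare-loss triangle has base |q_m − q*| and height MEC(q_m) (the vertical gap between SMB and MC is zero at q* and MEC at q_m).
DWL = ½ × 8.1426 × 36.7232 = 149.5112.

DWL = 149.51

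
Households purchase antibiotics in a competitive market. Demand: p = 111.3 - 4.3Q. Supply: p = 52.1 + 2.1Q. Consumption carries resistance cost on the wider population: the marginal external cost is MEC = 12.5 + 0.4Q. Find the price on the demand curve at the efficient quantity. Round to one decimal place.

Social marginal benefit = demand − MEC = 98.8 - 4.7Q.
Set SMB = MC: 98.8 - 4.7Q = 52.1 + 2.1Q → Q* = 6.8676.
Consumer price on the demand curve at Q*: 111.3 − 4.3×6.8676 = 81.7693.

P = 81.8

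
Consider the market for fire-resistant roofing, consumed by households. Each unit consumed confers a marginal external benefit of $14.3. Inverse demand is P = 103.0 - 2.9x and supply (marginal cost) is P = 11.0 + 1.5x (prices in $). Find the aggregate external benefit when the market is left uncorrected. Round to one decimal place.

$299.0

Market equilibrium (private): 11.0 + 1.5x = 103.0 - 2.9x → x_m = 20.9091.
Total external benefit = MEB × x_m = 14.3 × 20.9091 = 299.0001.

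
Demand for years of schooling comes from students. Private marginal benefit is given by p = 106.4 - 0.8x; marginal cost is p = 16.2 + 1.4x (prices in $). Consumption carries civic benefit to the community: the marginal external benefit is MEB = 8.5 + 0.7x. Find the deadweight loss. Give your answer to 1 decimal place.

DWL = $461.3

Market equilibrium (private): 16.2 + 1.4x = 106.4 - 0.8x → x_m = 41.0000.
Social marginal benefit = demand + MEB = 114.9 - 0.1x.
Set SMB = MC: 114.9 - 0.1x = 16.2 + 1.4x → x* = 65.8000.
Between x* and x_m the wedge SMB − MC runs linearly from 0 to MEB(x_m), so the loss is a triangle.
DWL = ½ × 24.8000 × 37.2000 = 461.2800.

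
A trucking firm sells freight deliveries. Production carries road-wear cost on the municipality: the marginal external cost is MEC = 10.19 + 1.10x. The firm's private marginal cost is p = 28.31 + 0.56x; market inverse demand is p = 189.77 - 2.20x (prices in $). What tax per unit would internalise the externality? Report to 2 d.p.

Social marginal cost = private MC + MEC = 38.50 + 1.66x.
Set SMC = demand: 38.50 + 1.66x = 189.77 - 2.20x → x* = 39.1891.
The Pigouvian tax equals MEC at x*: 10.19 + 1.10×39.1891 = 53.2980.

tax = $53.30 per unit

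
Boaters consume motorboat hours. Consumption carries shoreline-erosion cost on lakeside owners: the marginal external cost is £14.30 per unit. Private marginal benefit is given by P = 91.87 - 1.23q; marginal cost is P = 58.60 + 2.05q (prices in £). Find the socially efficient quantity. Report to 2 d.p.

Social marginal benefit = demand − MEC = 77.57 - 1.23q.
Set SMB = MC: 77.57 - 1.23q = 58.60 + 2.05q → q* = 5.7835.

q* = 5.78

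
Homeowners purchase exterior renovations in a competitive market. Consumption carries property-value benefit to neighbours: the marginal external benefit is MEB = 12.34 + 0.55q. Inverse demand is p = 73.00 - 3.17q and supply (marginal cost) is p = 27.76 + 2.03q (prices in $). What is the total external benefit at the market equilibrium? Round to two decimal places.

Market equilibrium (private): 27.76 + 2.03q = 73.00 - 3.17q → q_m = 8.7000.
Total external benefit = ∫₀^{q_m} (12.34 + 0.55q) dq = 12.34×8.7000 + ½×0.55×8.7000² = 128.1728.

$128.17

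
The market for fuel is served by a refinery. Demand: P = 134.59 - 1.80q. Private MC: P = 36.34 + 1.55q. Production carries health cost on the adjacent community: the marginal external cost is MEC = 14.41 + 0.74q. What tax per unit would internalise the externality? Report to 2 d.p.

tax = 29.58 per unit

Social marginal cost = private MC + MEC = 50.75 + 2.29q.
Set SMC = demand: 50.75 + 2.29q = 134.59 - 1.80q → q* = 20.4988.
The Pigouvian tax equals MEC at q*: 14.41 + 0.74×20.4988 = 29.5791.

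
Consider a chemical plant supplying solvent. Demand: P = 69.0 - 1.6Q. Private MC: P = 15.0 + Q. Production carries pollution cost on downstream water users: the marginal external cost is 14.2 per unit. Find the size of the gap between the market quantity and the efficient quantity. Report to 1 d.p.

Market equilibrium (private): 15.0 + Q = 69.0 - 1.6Q → Q_m = 20.7692.
Social marginal cost = private MC + MEC = 29.2 + Q.
Set SMC = demand: 29.2 + Q = 69.0 - 1.6Q → Q* = 15.3077.
Gap = |20.7692 − 15.3077| = 5.4615.

5.5 units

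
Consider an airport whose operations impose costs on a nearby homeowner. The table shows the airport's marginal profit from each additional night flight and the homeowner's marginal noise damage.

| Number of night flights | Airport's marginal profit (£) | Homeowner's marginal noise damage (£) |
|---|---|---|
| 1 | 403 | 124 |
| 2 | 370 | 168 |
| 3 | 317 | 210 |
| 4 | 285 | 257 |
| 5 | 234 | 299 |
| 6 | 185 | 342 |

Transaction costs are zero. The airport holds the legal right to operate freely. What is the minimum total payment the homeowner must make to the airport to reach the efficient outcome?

Left alone the airport would choose level 6 (marginal profit stays positive).
Efficient level: k* = 4 (marginal profit ≥ marginal noise damage through 4).
The homeowner must at least cover the airport's forgone profit from cutting 6→4: 234 + 185 = 419.

£419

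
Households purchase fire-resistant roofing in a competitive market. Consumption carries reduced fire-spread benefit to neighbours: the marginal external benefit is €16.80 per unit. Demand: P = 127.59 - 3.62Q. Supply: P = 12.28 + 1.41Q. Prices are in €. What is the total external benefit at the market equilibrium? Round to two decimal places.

€385.13

Market equilibrium (private): 12.28 + 1.41Q = 127.59 - 3.62Q → Q_m = 22.9245.
Total external benefit = MEB × Q_m = 16.80 × 22.9245 = 385.1316.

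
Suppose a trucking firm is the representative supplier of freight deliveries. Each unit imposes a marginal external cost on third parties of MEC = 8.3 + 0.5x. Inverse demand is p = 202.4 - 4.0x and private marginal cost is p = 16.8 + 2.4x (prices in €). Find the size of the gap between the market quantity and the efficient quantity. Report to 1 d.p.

Market equilibrium (private): 16.8 + 2.4x = 202.4 - 4.0x → x_m = 29.0000.
Social marginal cost = private MC + MEC = 25.1 + 2.9x.
Set SMC = demand: 25.1 + 2.9x = 202.4 - 4.0x → x* = 25.6957.
Gap = |29.0000 − 25.6957| = 3.3043.

3.3 units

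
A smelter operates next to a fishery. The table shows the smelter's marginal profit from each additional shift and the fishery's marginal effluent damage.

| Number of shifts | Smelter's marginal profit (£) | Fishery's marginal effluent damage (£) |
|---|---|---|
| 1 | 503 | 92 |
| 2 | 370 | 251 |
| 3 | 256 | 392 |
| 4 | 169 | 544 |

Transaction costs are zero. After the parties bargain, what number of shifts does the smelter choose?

Bargaining reaches the level where marginal profit last exceeds marginal effluent damage.
That holds through level 2 (370 ≥ 251) but not at 3 (256 < 392).

2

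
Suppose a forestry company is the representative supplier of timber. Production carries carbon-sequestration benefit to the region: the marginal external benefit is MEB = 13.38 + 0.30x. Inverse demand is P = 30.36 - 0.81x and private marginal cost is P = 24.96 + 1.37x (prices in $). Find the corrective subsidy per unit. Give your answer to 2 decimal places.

subsidy = $16.38 per unit

Social marginal cost = private MC − MEB = 11.58 + 1.07x.
Set SMC = demand: 11.58 + 1.07x = 30.36 - 0.81x → x* = 9.9894.
The Pigouvian subsidy equals MEB at x*: 13.38 + 0.30×9.9894 = 16.3768.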